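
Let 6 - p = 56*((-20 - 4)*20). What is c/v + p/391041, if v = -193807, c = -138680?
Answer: 19813420294/25262161029 ≈ 0.78431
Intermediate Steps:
p = 26886 (p = 6 - 56*(-20 - 4)*20 = 6 - 56*(-24*20) = 6 - 56*(-480) = 6 - 1*(-26880) = 6 + 26880 = 26886)
c/v + p/391041 = -138680/(-193807) + 26886/391041 = -138680*(-1/193807) + 26886*(1/391041) = 138680/193807 + 8962/130347 = 19813420294/25262161029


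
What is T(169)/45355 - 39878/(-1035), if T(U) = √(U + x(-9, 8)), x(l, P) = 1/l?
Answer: 39878/1035 + 4*√95/136065 ≈ 38.530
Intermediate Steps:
T(U) = √(-⅑ + U) (T(U) = √(U + 1/(-9)) = √(U - ⅑) = √(-⅑ + U))
T(169)/45355 - 39878/(-1035) = (√(-1 + 9*169)/3)/45355 - 39878/(-1035) = (√(-1 + 1521)/3)*(1/45355) - 39878*(-1/1035) = (√1520/3)*(1/45355) + 39878/1035 = ((4*√95)/3)*(1/45355) + 39878/1035 = (4*√95/3)*(1/45355) + 39878/1035 = 4*√95/136065 + 39878/1035 = 39878/1035 + 4*√95/136065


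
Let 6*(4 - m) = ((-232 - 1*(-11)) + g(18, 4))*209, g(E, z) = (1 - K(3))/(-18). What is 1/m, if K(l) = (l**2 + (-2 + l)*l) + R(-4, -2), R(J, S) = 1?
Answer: 18/138221 ≈ 0.00013023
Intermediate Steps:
K(l) = 1 + l**2 + l*(-2 + l) (K(l) = (l**2 + (-2 + l)*l) + 1 = (l**2 + l*(-2 + l)) + 1 = 1 + l**2 + l*(-2 + l))
g(E, z) = 2/3 (g(E, z) = (1 - (1 - 2*3 + 2*3**2))/(-18) = (1 - (1 - 6 + 2*9))*(-1/18) = (1 - (1 - 6 + 18))*(-1/18) = (1 - 1*13)*(-1/18) = (1 - 13)*(-1/18) = -12*(-1/18) = 2/3)
m = 138221/18 (m = 4 - ((-232 - 1*(-11)) + 2/3)*209/6 = 4 - ((-232 + 11) + 2/3)*209/6 = 4 - (-221 + 2/3)*209/6 = 4 - (-661)*209/18 = 4 - 1/6*(-138149/3) = 4 + 138149/18 = 138221/18 ≈ 7678.9)
1/m = 1/(138221/18) = 18/138221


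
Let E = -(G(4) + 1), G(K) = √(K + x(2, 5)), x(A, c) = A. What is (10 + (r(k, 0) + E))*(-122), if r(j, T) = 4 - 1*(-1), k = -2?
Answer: -1708 + 122*√6 ≈ -1409.2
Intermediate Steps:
r(j, T) = 5 (r(j, T) = 4 + 1 = 5)
G(K) = √(2 + K) (G(K) = √(K + 2) = √(2 + K))
E = -1 - √6 (E = -(√(2 + 4) + 1) = -(√6 + 1) = -(1 + √6) = -1 - √6 ≈ -3.4495)
(10 + (r(k, 0) + E))*(-122) = (10 + (5 + (-1 - √6)))*(-122) = (10 + (4 - √6))*(-122) = (14 - √6)*(-122) = -1708 + 122*√6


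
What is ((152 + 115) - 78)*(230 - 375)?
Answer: -27405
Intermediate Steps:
((152 + 115) - 78)*(230 - 375) = (267 - 78)*(-145) = 189*(-145) = -27405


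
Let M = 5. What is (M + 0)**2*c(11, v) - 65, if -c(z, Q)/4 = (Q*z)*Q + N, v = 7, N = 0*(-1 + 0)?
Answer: -53965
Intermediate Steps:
N = 0 (N = 0*(-1) = 0)
c(z, Q) = -4*z*Q**2 (c(z, Q) = -4*((Q*z)*Q + 0) = -4*(z*Q**2 + 0) = -4*z*Q**2)
(M + 0)**2*c(11, v) - 65 = (5 + 0)**2*(-4*11*7**2) - 65 = 5**2*(-4*11*49) - 65 = 25*(-2156) - 65 = -53900 - 65 = -53965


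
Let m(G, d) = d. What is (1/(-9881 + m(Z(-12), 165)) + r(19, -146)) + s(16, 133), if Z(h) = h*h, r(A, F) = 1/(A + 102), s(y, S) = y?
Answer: 18819771/1175636 ≈ 16.008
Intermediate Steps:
r(A, F) = 1/(102 + A)
Z(h) = h**2
(1/(-9881 + m(Z(-12), 165)) + r(19, -146)) + s(16, 133) = (1/(-9881 + 165) + 1/(102 + 19)) + 16 = (1/(-9716) + 1/121) + 16 = (-1/9716 + 1/121) + 16 = 9595/1175636 + 16 = 18819771/1175636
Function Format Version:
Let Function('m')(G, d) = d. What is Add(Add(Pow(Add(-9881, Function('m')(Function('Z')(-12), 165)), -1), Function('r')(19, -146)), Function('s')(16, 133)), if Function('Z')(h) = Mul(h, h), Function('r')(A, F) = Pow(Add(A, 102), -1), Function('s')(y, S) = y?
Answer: Rational(18819771, 1175636) ≈ 16.008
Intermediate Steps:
Function('r')(A, F) = Pow(Add(102, A), -1)
Function('Z')(h) = Pow(h, 2)
Add(Add(Pow(Add(-9881, Function('m')(Function('Z')(-12), 165)), -1), Function('r')(19, -146)), Function('s')(16, 133)) = Add(Add(Pow(Add(-9881, 165), -1), Pow(Add(102, 19), -1)), 16) = Add(Add(Pow(-9716, -1), Pow(121, -1)), 16) = Add(Add(Rational(-1, 9716), Rational(1, 121)), 16) = Add(Rational(9595, 1175636), 16) = Rational(18819771, 1175636)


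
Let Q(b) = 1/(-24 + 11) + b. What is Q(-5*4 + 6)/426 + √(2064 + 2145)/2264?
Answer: -61/1846 + √4209/2264 ≈ -0.0043886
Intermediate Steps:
Q(b) = -1/13 + b (Q(b) = 1/(-13) + b = -1/13 + b)
Q(-5*4 + 6)/426 + √(2064 + 2145)/2264 = (-1/13 + (-5*4 + 6))/426 + √(2064 + 2145)/2264 = (-1/13 + (-20 + 6))*(1/426) + √4209*(1/2264) = (-1/13 - 14)*(1/426) + √4209/2264 = -183/13*1/426 + √4209/2264 = -61/1846 + √4209/2264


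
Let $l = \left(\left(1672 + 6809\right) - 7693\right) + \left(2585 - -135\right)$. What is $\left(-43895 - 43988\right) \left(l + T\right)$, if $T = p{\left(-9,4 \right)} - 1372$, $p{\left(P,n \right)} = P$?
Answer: $-186927141$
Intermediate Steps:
$T = -1381$ ($T = -9 - 1372 = -1381$)
$l = 3508$ ($l = \left(8481 - 7693\right) + \left(2585 + 135\right) = 788 + 2720 = 3508$)
$\left(-43895 - 43988\right) \left(l + T\right) = \left(-43895 - 43988\right) \left(3508 - 1381\right) = \left(-87883\right) 2127 = -186927141$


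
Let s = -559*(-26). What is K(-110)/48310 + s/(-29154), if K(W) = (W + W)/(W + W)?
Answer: -8164051/16377090 ≈ -0.49850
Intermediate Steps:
s = 14534
K(W) = 1 (K(W) = (2*W)/((2*W)) = (2*W)*(1/(2*W)) = 1)
K(-110)/48310 + s/(-29154) = 1/48310 + 14534/(-29154) = 1*(1/48310) + 14534*(-1/29154) = 1/48310 - 169/339 = -8164051/16377090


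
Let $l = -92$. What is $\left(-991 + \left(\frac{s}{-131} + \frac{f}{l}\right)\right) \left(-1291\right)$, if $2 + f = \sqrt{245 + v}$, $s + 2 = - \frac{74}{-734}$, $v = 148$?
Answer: $\frac{2829301356053}{2211542} + \frac{1291 \sqrt{393}}{92} \approx 1.2796 \cdot 10^{6}$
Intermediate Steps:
$s = - \frac{697}{367}$ ($s = -2 - \frac{74}{-734} = -2 - - \frac{37}{367} = -2 + \frac{37}{367} = - \frac{697}{367} \approx -1.8992$)
$f = -2 + \sqrt{393}$ ($f = -2 + \sqrt{245 + 148} = -2 + \sqrt{393} \approx 17.824$)
$\left(-991 + \left(\frac{s}{-131} + \frac{f}{l}\right)\right) \left(-1291\right) = \left(-991 + \left(- \frac{697}{367 \left(-131\right)} + \frac{-2 + \sqrt{393}}{-92}\right)\right) \left(-1291\right) = \left(-991 + \left(\left(- \frac{697}{367}\right) \left(- \frac{1}{131}\right) + \left(-2 + \sqrt{393}\right) \left(- \frac{1}{92}\right)\right)\right) \left(-1291\right) = \left(-991 + \left(\frac{697}{48077} + \left(\frac{1}{46} - \frac{\sqrt{393}}{92}\right)\right)\right) \left(-1291\right) = \left(-991 + \left(\frac{80139}{2211542} - \frac{\sqrt{393}}{92}\right)\right) \left(-1291\right) = \left(- \frac{2191557983}{2211542} - \frac{\sqrt{393}}{92}\right) \left(-1291\right) = \frac{2829301356053}{2211542} + \frac{1291 \sqrt{393}}{92}$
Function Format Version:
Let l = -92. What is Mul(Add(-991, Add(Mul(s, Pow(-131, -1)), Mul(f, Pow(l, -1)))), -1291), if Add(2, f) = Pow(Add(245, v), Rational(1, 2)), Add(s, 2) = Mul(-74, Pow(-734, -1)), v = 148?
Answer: Add(Rational(2829301356053, 2211542), Mul(Rational(1291, 92), Pow(393, Rational(1, 2)))) ≈ 1.2796e+6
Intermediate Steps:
s = Rational(-697, 367) (s = Add(-2, Mul(-74, Pow(-734, -1))) = Add(-2, Mul(-74, Rational(-1, 734))) = Add(-2, Rational(37, 367)) = Rational(-697, 367) ≈ -1.8992)
f = Add(-2, Pow(393, Rational(1, 2))) (f = Add(-2, Pow(Add(245, 148), Rational(1, 2))) = Add(-2, Pow(393, Rational(1, 2))) ≈ 17.824)
Mul(Add(-991, Add(Mul(s, Pow(-131, -1)), Mul(f, Pow(l, -1)))), -1291) = Mul(Add(-991, Add(Mul(Rational(-697, 367), Pow(-131, -1)), Mul(Add(-2, Pow(393, Rational(1, 2))), Pow(-92, -1)))), -1291) = Mul(Add(-991, Add(Mul(Rational(-697, 367), Rational(-1, 131)), Mul(Add(-2, Pow(393, Rational(1, 2))), Rational(-1, 92)))), -1291) = Mul(Add(-991, Add(Rational(697, 48077), Add(Rational(1, 46), Mul(Rational(-1, 92), Pow(393, Rational(1, 2)))))), -1291) = Mul(Add(-991, Add(Rational(80139, 2211542), Mul(Rational(-1, 92), Pow(393, Rational(1, 2))))), -1291) = Mul(Add(Rational(-2191557983, 2211542), Mul(Rational(-1, 92), Pow(393, Rational(1, 2)))), -1291) = Add(Rational(2829301356053, 2211542), Mul(Rational(1291, 92), Pow(393, Rational(1, 2))))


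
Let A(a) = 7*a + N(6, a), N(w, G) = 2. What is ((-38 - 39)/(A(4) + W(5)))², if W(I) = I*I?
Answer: 49/25 ≈ 1.9600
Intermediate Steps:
W(I) = I²
A(a) = 2 + 7*a (A(a) = 7*a + 2 = 2 + 7*a)
((-38 - 39)/(A(4) + W(5)))² = ((-38 - 39)/((2 + 7*4) + 5²))² = (-77/((2 + 28) + 25))² = (-77/(30 + 25))² = (-77/55)² = (-77*1/55)² = (-7/5)² = 49/25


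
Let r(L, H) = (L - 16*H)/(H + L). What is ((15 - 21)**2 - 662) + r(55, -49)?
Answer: -2917/6 ≈ -486.17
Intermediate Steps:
r(L, H) = (L - 16*H)/(H + L)
((15 - 21)**2 - 662) + r(55, -49) = ((15 - 21)**2 - 662) + (55 - 16*(-49))/(-49 + 55) = ((-6)**2 - 662) + (55 + 784)/6 = (36 - 662) + (1/6)*839 = -626 + 839/6 = -2917/6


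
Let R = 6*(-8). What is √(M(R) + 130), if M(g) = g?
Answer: √82 ≈ 9.0554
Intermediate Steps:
R = -48
√(M(R) + 130) = √(-48 + 130) = √82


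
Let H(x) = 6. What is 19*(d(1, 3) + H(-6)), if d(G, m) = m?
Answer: 171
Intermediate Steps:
19*(d(1, 3) + H(-6)) = 19*(3 + 6) = 19*9 = 171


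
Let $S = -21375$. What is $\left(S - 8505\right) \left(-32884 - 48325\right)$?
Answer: $2426524920$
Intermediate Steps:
$\left(S - 8505\right) \left(-32884 - 48325\right) = \left(-21375 - 8505\right) \left(-32884 - 48325\right) = \left(-29880\right) \left(-81209\right) = 2426524920$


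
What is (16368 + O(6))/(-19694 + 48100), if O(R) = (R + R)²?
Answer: 8256/14203 ≈ 0.58129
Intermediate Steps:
O(R) = 4*R² (O(R) = (2*R)² = 4*R²)
(16368 + O(6))/(-19694 + 48100) = (16368 + 4*6²)/(-19694 + 48100) = (16368 + 4*36)/28406 = (16368 + 144)*(1/28406) = 16512*(1/28406) = 8256/14203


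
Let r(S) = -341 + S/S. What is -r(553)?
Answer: 340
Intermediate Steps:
r(S) = -340 (r(S) = -341 + 1 = -340)
-r(553) = -1*(-340) = 340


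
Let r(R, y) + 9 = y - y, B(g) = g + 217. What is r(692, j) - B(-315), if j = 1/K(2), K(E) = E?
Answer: 89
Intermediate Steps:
B(g) = 217 + g
j = ½ (j = 1/2 = ½ ≈ 0.50000)
r(R, y) = -9 (r(R, y) = -9 + (y - y) = -9 + 0 = -9)
r(692, j) - B(-315) = -9 - (217 - 315) = -9 - 1*(-98) = -9 + 98 = 89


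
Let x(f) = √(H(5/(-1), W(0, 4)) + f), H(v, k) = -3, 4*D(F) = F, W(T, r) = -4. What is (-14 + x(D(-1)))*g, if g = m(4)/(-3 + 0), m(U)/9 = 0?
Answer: 0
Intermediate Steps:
m(U) = 0 (m(U) = 9*0 = 0)
D(F) = F/4
g = 0 (g = 0/(-3 + 0) = 0/(-3) = 0*(-⅓) = 0)
x(f) = √(-3 + f)
(-14 + x(D(-1)))*g = (-14 + √(-3 + (¼)*(-1)))*0 = (-14 + √(-3 - ¼))*0 = (-14 + √(-13/4))*0 = (-14 + I*√13/2)*0 = 0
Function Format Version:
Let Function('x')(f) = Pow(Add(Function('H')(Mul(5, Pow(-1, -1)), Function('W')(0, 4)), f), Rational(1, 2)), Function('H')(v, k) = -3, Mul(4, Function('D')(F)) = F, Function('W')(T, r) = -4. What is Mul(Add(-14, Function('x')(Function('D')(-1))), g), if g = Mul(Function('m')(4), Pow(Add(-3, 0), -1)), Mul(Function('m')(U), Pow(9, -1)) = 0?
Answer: 0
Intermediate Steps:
Function('m')(U) = 0 (Function('m')(U) = Mul(9, 0) = 0)
Function('D')(F) = Mul(Rational(1, 4), F)
g = 0 (g = Mul(0, Pow(Add(-3, 0), -1)) = Mul(0, Pow(-3, -1)) = Mul(0, Rational(-1, 3)) = 0)
Function('x')(f) = Pow(Add(-3, f), Rational(1, 2))
Mul(Add(-14, Function('x')(Function('D')(-1))), g) = Mul(Add(-14, Pow(Add(-3, Mul(Rational(1, 4), -1)), Rational(1, 2))), 0) = Mul(Add(-14, Pow(Add(-3, Rational(-1, 4)), Rational(1, 2))), 0) = Mul(Add(-14, Pow(Rational(-13, 4), Rational(1, 2))), 0) = Mul(Add(-14, Mul(Rational(1, 2), I, Pow(13, Rational(1, 2)))), 0) = 0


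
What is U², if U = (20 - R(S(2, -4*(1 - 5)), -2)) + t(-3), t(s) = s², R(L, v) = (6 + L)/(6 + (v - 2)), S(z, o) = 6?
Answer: 529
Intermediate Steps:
R(L, v) = (6 + L)/(4 + v) (R(L, v) = (6 + L)/(6 + (-2 + v)) = (6 + L)/(4 + v))
U = 23 (U = (20 - (6 + 6)/(4 - 2)) + (-3)² = (20 - 12/2) + 9 = (20 - 1*6) + 9 = (20 - 6) + 9 = 14 + 9 = 23)
U² = 23² = 529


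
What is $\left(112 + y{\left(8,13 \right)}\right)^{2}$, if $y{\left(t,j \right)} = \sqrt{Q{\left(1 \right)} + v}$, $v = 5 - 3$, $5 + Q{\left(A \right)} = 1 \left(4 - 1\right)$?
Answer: $12544$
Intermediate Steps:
$Q{\left(A \right)} = -2$ ($Q{\left(A \right)} = -5 + 1 \left(4 - 1\right) = -5 + 1 \cdot 3 = -5 + 3 = -2$)
$v = 2$
$y{\left(t,j \right)} = 0$ ($y{\left(t,j \right)} = \sqrt{-2 + 2} = \sqrt{0} = 0$)
$\left(112 + y{\left(8,13 \right)}\right)^{2} = \left(112 + 0\right)^{2} = 112^{2} = 12544$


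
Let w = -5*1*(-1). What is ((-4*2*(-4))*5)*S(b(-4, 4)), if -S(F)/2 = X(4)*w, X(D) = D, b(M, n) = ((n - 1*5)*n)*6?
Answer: -6400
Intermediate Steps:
b(M, n) = 6*n*(-5 + n) (b(M, n) = ((n - 5)*n)*6 = ((-5 + n)*n)*6 = (n*(-5 + n))*6 = 6*n*(-5 + n))
w = 5 (w = -5*(-1) = 5)
S(F) = -40 (S(F) = -8*5 = -2*20 = -40)
((-4*2*(-4))*5)*S(b(-4, 4)) = ((-4*2*(-4))*5)*(-40) = (-8*(-4)*5)*(-40) = (32*5)*(-40) = 160*(-40) = -6400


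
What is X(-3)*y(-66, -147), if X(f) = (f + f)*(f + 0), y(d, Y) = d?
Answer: -1188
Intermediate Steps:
X(f) = 2*f² (X(f) = (2*f)*f = 2*f²)
X(-3)*y(-66, -147) = (2*(-3)²)*(-66) = (2*9)*(-66) = 18*(-66) = -1188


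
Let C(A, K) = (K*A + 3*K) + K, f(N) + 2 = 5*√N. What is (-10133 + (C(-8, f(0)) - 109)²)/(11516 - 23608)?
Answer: -17/3023 ≈ -0.0056235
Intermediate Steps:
f(N) = -2 + 5*√N
C(A, K) = 4*K + A*K (C(A, K) = (A*K + 3*K) + K = (3*K + A*K) + K = 4*K + A*K)
(-10133 + (C(-8, f(0)) - 109)²)/(11516 - 23608) = (-10133 + ((-2 + 5*√0)*(4 - 8) - 109)²)/(11516 - 23608) = (-10133 + ((-2 + 5*0)*(-4) - 109)²)/(-12092) = (-10133 + ((-2 + 0)*(-4) - 109)²)*(-1/12092) = (-10133 + (-2*(-4) - 109)²)*(-1/12092) = (-10133 + (8 - 109)²)*(-1/12092) = (-10133 + (-101)²)*(-1/12092) = (-10133 + 10201)*(-1/12092) = 68*(-1/12092) = -17/3023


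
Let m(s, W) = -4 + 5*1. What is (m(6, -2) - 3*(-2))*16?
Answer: 112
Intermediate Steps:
m(s, W) = 1 (m(s, W) = -4 + 5 = 1)
(m(6, -2) - 3*(-2))*16 = (1 - 3*(-2))*16 = (1 + 6)*16 = 7*16 = 112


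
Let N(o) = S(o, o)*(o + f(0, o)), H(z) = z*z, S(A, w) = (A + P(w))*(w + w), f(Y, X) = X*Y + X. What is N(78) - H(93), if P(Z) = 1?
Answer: 1913895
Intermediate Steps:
f(Y, X) = X + X*Y
S(A, w) = 2*w*(1 + A) (S(A, w) = (A + 1)*(w + w) = (1 + A)*(2*w) = 2*w*(1 + A))
H(z) = z**2
N(o) = 4*o**2*(1 + o) (N(o) = (2*o*(1 + o))*(o + o*(1 + 0)) = (2*o*(1 + o))*(o + o*1) = (2*o*(1 + o))*(o + o) = (2*o*(1 + o))*(2*o) = 4*o**2*(1 + o))
N(78) - H(93) = 4*78**2*(1 + 78) - 1*93**2 = 4*6084*79 - 1*8649 = 1922544 - 8649 = 1913895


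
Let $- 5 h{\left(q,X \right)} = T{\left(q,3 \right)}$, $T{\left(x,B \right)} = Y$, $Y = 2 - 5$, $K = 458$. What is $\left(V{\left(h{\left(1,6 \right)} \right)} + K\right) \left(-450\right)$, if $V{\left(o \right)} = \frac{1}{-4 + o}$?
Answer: $- \frac{3501450}{17} \approx -2.0597 \cdot 10^{5}$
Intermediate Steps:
$Y = -3$ ($Y = 2 - 5 = -3$)
$T{\left(x,B \right)} = -3$
$h{\left(q,X \right)} = \frac{3}{5}$ ($h{\left(q,X \right)} = \left(- \frac{1}{5}\right) \left(-3\right) = \frac{3}{5}$)
$\left(V{\left(h{\left(1,6 \right)} \right)} + K\right) \left(-450\right) = \left(\frac{1}{-4 + \frac{3}{5}} + 458\right) \left(-450\right) = \left(\frac{1}{- \frac{17}{5}} + 458\right) \left(-450\right) = \left(- \frac{5}{17} + 458\right) \left(-450\right) = \frac{7781}{17} \left(-450\right) = - \frac{3501450}{17}$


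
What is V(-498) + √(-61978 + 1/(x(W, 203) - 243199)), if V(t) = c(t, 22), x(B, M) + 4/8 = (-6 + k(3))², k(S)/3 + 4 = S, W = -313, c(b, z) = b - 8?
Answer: -506 + 2*I*√3663309167551689/486237 ≈ -506.0 + 248.95*I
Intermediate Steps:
c(b, z) = -8 + b
k(S) = -12 + 3*S
x(B, M) = 161/2 (x(B, M) = -½ + (-6 + (-12 + 3*3))² = -½ + (-6 + (-12 + 9))² = -½ + (-6 - 3)² = -½ + (-9)² = -½ + 81 = 161/2)
V(t) = -8 + t
V(-498) + √(-61978 + 1/(x(W, 203) - 243199)) = (-8 - 498) + √(-61978 + 1/(161/2 - 243199)) = -506 + √(-61978 + 1/(-486237/2)) = -506 + √(-61978 - 2/486237) = -506 + √(-30135996788/486237) = -506 + 2*I*√3663309167551689/486237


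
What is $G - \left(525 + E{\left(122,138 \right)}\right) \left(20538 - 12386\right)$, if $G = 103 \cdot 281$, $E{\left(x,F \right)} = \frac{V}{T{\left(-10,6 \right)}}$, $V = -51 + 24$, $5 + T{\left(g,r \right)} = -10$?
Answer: $- \frac{21327653}{5} \approx -4.2655 \cdot 10^{6}$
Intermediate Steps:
$T{\left(g,r \right)} = -15$ ($T{\left(g,r \right)} = -5 - 10 = -15$)
$V = -27$
$E{\left(x,F \right)} = \frac{9}{5}$ ($E{\left(x,F \right)} = - \frac{27}{-15} = \left(-27\right) \left(- \frac{1}{15}\right) = \frac{9}{5}$)
$G = 28943$
$G - \left(525 + E{\left(122,138 \right)}\right) \left(20538 - 12386\right) = 28943 - \left(525 + \frac{9}{5}\right) \left(20538 - 12386\right) = 28943 - \frac{2634}{5} \cdot 8152 = 28943 - \frac{21472368}{5} = - \frac{21327653}{5}$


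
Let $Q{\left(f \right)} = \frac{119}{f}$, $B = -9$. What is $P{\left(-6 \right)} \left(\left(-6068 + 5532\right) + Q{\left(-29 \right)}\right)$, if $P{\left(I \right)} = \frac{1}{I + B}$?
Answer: $\frac{5221}{145} \approx 36.007$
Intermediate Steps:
$P{\left(I \right)} = \frac{1}{-9 + I}$ ($P{\left(I \right)} = \frac{1}{I - 9} = \frac{1}{-9 + I}$)
$P{\left(-6 \right)} \left(\left(-6068 + 5532\right) + Q{\left(-29 \right)}\right) = \frac{\left(-6068 + 5532\right) + \frac{119}{-29}}{-9 - 6} = \frac{-536 + 119 \left(- \frac{1}{29}\right)}{-15} = - \frac{-536 - \frac{119}{29}}{15} = \left(- \frac{1}{15}\right) \left(- \frac{15663}{29}\right) = \frac{5221}{145}$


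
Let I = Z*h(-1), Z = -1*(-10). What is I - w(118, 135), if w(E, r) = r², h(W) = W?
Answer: -18235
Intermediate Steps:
Z = 10
I = -10 (I = 10*(-1) = -10)
I - w(118, 135) = -10 - 1*135² = -10 - 1*18225 = -10 - 18225 = -18235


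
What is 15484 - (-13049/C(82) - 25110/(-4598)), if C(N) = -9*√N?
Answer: 35585161/2299 - 13049*√82/738 ≈ 15318.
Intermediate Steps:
15484 - (-13049/C(82) - 25110/(-4598)) = 15484 - (-13049*(-√82/738) - 25110/(-4598)) = 15484 - (-(-13049)*√82/738 - 25110*(-1/4598)) = 15484 - (13049*√82/738 + 12555/2299) = 15484 - (12555/2299 + 13049*√82/738) = 15484 + (-12555/2299 - 13049*√82/738) = 35585161/2299 - 13049*√82/738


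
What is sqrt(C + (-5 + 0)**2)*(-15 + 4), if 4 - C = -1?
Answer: -11*sqrt(30) ≈ -60.250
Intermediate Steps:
C = 5 (C = 4 - 1*(-1) = 4 + 1 = 5)
sqrt(C + (-5 + 0)**2)*(-15 + 4) = sqrt(5 + (-5 + 0)**2)*(-15 + 4) = sqrt(5 + (-5)**2)*(-11) = sqrt(5 + 25)*(-11) = sqrt(30)*(-11) = -11*sqrt(30)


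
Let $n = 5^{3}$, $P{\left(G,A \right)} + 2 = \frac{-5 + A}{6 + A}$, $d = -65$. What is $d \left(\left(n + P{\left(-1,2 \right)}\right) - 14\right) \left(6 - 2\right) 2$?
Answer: $-56485$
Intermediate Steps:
$P{\left(G,A \right)} = -2 + \frac{-5 + A}{6 + A}$
$n = 125$
$d \left(\left(n + P{\left(-1,2 \right)}\right) - 14\right) \left(6 - 2\right) 2 = - 65 \left(\left(125 + \frac{-17 - 2}{6 + 2}\right) - 14\right) \left(6 - 2\right) 2 = - 65 \left(\left(125 + \frac{-17 - 2}{8}\right) - 14\right) 4 \cdot 2 = - 65 \left(\left(125 + \frac{1}{8} \left(-19\right)\right) - 14\right) 8 = - 65 \left(\left(125 - \frac{19}{8}\right) - 14\right) 8 = - 65 \left(\frac{981}{8} - 14\right) 8 = \left(-65\right) \frac{869}{8} \cdot 8 = \left(- \frac{56485}{8}\right) 8 = -56485$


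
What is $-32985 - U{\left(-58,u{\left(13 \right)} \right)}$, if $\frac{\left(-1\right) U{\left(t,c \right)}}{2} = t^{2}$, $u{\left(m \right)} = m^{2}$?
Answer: $-26257$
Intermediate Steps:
$U{\left(t,c \right)} = - 2 t^{2}$
$-32985 - U{\left(-58,u{\left(13 \right)} \right)} = -32985 - - 2 \left(-58\right)^{2} = -32985 - \left(-2\right) 3364 = -32985 - -6728 = -32985 + 6728 = -26257$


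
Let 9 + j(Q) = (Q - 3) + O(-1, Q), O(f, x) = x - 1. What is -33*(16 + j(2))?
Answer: -231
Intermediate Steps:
O(f, x) = -1 + x
j(Q) = -13 + 2*Q (j(Q) = -9 + ((Q - 3) + (-1 + Q)) = -9 + ((-3 + Q) + (-1 + Q)) = -9 + (-4 + 2*Q) = -13 + 2*Q)
-33*(16 + j(2)) = -33*(16 + (-13 + 2*2)) = -33*(16 + (-13 + 4)) = -33*(16 - 9) = -33*7 = -231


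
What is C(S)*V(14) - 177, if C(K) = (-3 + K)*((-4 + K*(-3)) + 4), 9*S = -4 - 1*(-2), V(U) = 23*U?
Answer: -23455/27 ≈ -868.70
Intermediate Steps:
S = -2/9 (S = (-4 - 1*(-2))/9 = (-4 + 2)/9 = (⅑)*(-2) = -2/9 ≈ -0.22222)
C(K) = -3*K*(-3 + K) (C(K) = (-3 + K)*((-4 - 3*K) + 4) = (-3 + K)*(-3*K) = -3*K*(-3 + K))
C(S)*V(14) - 177 = (3*(-2/9)*(3 - 1*(-2/9)))*(23*14) - 177 = (3*(-2/9)*(3 + 2/9))*322 - 177 = (3*(-2/9)*(29/9))*322 - 177 = -58/27*322 - 177 = -18676/27 - 177 = -23455/27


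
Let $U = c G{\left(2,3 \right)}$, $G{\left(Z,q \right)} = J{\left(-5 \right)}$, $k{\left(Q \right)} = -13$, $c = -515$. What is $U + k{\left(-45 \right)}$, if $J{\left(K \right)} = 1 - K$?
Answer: $-3103$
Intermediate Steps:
$G{\left(Z,q \right)} = 6$ ($G{\left(Z,q \right)} = 1 - -5 = 1 + 5 = 6$)
$U = -3090$ ($U = \left(-515\right) 6 = -3090$)
$U + k{\left(-45 \right)} = -3090 - 13 = -3103$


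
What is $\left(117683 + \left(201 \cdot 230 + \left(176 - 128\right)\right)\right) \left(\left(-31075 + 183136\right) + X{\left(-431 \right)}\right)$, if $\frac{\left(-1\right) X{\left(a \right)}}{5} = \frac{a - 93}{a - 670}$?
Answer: $\frac{27449783478901}{1101} \approx 2.4932 \cdot 10^{10}$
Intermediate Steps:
$X{\left(a \right)} = - \frac{5 \left(-93 + a\right)}{-670 + a}$ ($X{\left(a \right)} = - 5 \frac{a - 93}{a - 670} = - 5 \frac{-93 + a}{-670 + a} = - \frac{5 \left(-93 + a\right)}{-670 + a}$)
$\left(117683 + \left(201 \cdot 230 + \left(176 - 128\right)\right)\right) \left(\left(-31075 + 183136\right) + X{\left(-431 \right)}\right) = \left(117683 + \left(201 \cdot 230 + \left(176 - 128\right)\right)\right) \left(\left(-31075 + 183136\right) + \frac{5 \left(93 - -431\right)}{-670 - 431}\right) = \left(117683 + \left(46230 + 48\right)\right) \left(152061 + \frac{5 \left(93 + 431\right)}{-1101}\right) = \left(117683 + 46278\right) \left(152061 + 5 \left(- \frac{1}{1101}\right) 524\right) = 163961 \left(152061 - \frac{2620}{1101}\right) = 163961 \cdot \frac{167416541}{1101} = \frac{27449783478901}{1101}$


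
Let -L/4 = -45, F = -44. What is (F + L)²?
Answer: 18496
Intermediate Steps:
L = 180 (L = -4*(-45) = 180)
(F + L)² = (-44 + 180)² = 136² = 18496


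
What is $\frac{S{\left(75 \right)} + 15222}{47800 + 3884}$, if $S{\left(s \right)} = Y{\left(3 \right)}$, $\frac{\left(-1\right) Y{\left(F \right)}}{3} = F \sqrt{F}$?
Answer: $\frac{43}{146} - \frac{3 \sqrt{3}}{17228} \approx 0.29422$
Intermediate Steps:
$Y{\left(F \right)} = - 3 F^{\frac{3}{2}}$ ($Y{\left(F \right)} = - 3 F \sqrt{F} = - 3 F^{\frac{3}{2}}$)
$S{\left(s \right)} = - 9 \sqrt{3}$ ($S{\left(s \right)} = - 3 \cdot 3^{\frac{3}{2}} = - 3 \cdot 3 \sqrt{3} = - 9 \sqrt{3}$)
$\frac{S{\left(75 \right)} + 15222}{47800 + 3884} = \frac{- 9 \sqrt{3} + 15222}{47800 + 3884} = \frac{15222 - 9 \sqrt{3}}{51684} = \left(15222 - 9 \sqrt{3}\right) \frac{1}{51684} = \frac{43}{146} - \frac{3 \sqrt{3}}{17228}$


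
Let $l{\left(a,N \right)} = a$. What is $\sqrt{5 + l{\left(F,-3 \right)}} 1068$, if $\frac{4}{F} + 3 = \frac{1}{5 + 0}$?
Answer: $\frac{5340 \sqrt{7}}{7} \approx 2018.3$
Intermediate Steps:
$F = - \frac{10}{7}$ ($F = \frac{4}{-3 + \frac{1}{5 + 0}} = \frac{4}{-3 + \frac{1}{5}} = \frac{4}{- \frac{14}{5}} = 4 \left(- \frac{5}{14}\right) = - \frac{10}{7} \approx -1.4286$)
$\sqrt{5 + l{\left(F,-3 \right)}} 1068 = \sqrt{5 - \frac{10}{7}} \cdot 1068 = \sqrt{\frac{25}{7}} \cdot 1068 = \frac{5 \sqrt{7}}{7} \cdot 1068 = \frac{5340 \sqrt{7}}{7}$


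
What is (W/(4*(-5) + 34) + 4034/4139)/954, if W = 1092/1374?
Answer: 977593/904230774 ≈ 0.0010811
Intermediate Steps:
W = 182/229 (W = 1092*(1/1374) = 182/229 ≈ 0.79476)
(W/(4*(-5) + 34) + 4034/4139)/954 = (182/(229*(4*(-5) + 34)) + 4034/4139)/954 = (182/(229*(-20 + 34)) + 4034*(1/4139))*(1/954) = ((182/229)/14 + 4034/4139)*(1/954) = ((182/229)*(1/14) + 4034/4139)*(1/954) = (13/229 + 4034/4139)*(1/954) = (977593/947831)*(1/954) = 977593/904230774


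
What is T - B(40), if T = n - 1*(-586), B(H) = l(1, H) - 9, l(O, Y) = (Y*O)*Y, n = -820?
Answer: -1825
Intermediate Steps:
l(O, Y) = O*Y² (l(O, Y) = (O*Y)*Y = O*Y²)
B(H) = -9 + H² (B(H) = 1*H² - 9 = H² - 9 = -9 + H²)
T = -234 (T = -820 - 1*(-586) = -820 + 586 = -234)
T - B(40) = -234 - (-9 + 40²) = -234 - (-9 + 1600) = -234 - 1*1591 = -234 - 1591 = -1825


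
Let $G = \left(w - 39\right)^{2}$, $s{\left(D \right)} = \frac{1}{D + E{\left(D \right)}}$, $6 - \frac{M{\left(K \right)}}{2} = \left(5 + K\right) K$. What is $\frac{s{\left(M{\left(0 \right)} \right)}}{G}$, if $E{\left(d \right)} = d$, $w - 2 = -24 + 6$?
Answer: $\frac{1}{72600} \approx 1.3774 \cdot 10^{-5}$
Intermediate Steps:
$M{\left(K \right)} = 12 - 2 K \left(5 + K\right)$ ($M{\left(K \right)} = 12 - 2 \left(5 + K\right) K = 12 - 2 K \left(5 + K\right)$)
$w = -16$ ($w = 2 + \left(-24 + 6\right) = 2 - 18 = -16$)
$s{\left(D \right)} = \frac{1}{2 D}$ ($s{\left(D \right)} = \frac{1}{D + D} = \frac{1}{2 D}$)
$G = 3025$ ($G = \left(-16 - 39\right)^{2} = \left(-55\right)^{2} = 3025$)
$\frac{s{\left(M{\left(0 \right)} \right)}}{G} = \frac{\frac{1}{2} \frac{1}{12 - 0 - 2 \cdot 0^{2}}}{3025} = \frac{1}{2 \left(12 + 0 - 0\right)} \frac{1}{3025} = \frac{1}{2 \left(12 + 0 + 0\right)} \frac{1}{3025} = \frac{1}{2 \cdot 12} \cdot \frac{1}{3025} = \frac{1}{2} \cdot \frac{1}{12} \cdot \frac{1}{3025} = \frac{1}{24} \cdot \frac{1}{3025} = \frac{1}{72600}$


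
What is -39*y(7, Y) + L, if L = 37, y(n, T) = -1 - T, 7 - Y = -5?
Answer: 544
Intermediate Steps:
Y = 12 (Y = 7 - 1*(-5) = 7 + 5 = 12)
-39*y(7, Y) + L = -39*(-1 - 1*12) + 37 = -39*(-1 - 12) + 37 = -39*(-13) + 37 = 507 + 37 = 544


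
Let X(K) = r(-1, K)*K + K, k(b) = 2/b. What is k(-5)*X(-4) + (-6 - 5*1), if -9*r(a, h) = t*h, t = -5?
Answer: -583/45 ≈ -12.956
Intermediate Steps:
r(a, h) = 5*h/9 (r(a, h) = -(-5)*h/9 = 5*h/9)
X(K) = K + 5*K²/9 (X(K) = (5*K/9)*K + K = 5*K²/9 + K = K + 5*K²/9)
k(-5)*X(-4) + (-6 - 5*1) = (2/(-5))*((⅑)*(-4)*(9 + 5*(-4))) + (-6 - 5*1) = (2*(-⅕))*((⅑)*(-4)*(9 - 20)) + (-6 - 5) = -2*(-4)*(-11)/45 - 11 = -⅖*44/9 - 11 = -88/45 - 11 = -583/45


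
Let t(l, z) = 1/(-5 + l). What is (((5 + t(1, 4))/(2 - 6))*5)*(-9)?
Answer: 855/16 ≈ 53.438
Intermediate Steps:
(((5 + t(1, 4))/(2 - 6))*5)*(-9) = (((5 + 1/(-5 + 1))/(2 - 6))*5)*(-9) = (((5 + 1/(-4))/(-4))*5)*(-9) = (((5 - ¼)*(-¼))*5)*(-9) = (((19/4)*(-¼))*5)*(-9) = -19/16*5*(-9) = -95/16*(-9) = 855/16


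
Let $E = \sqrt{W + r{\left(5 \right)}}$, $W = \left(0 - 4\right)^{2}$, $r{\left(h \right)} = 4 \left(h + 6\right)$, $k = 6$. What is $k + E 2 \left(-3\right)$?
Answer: $6 - 12 \sqrt{15} \approx -40.476$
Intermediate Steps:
$r{\left(h \right)} = 24 + 4 h$ ($r{\left(h \right)} = 4 \left(6 + h\right) = 24 + 4 h$)
$W = 16$ ($W = \left(-4\right)^{2} = 16$)
$E = 2 \sqrt{15}$ ($E = \sqrt{16 + \left(24 + 4 \cdot 5\right)} = \sqrt{16 + \left(24 + 20\right)} = \sqrt{16 + 44} = \sqrt{60} = 2 \sqrt{15} \approx 7.746$)
$k + E 2 \left(-3\right) = 6 + 2 \sqrt{15} \cdot 2 \left(-3\right) = 6 + 2 \sqrt{15} \left(-6\right) = 6 - 12 \sqrt{15}$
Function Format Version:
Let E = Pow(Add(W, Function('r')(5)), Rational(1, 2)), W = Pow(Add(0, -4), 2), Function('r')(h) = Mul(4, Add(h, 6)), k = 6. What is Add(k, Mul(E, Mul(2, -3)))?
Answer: Add(6, Mul(-12, Pow(15, Rational(1, 2)))) ≈ -40.476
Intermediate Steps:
Function('r')(h) = Add(24, Mul(4, h)) (Function('r')(h) = Mul(4, Add(6, h)) = Add(24, Mul(4, h)))
W = 16 (W = Pow(-4, 2) = 16)
E = Mul(2, Pow(15, Rational(1, 2))) (E = Pow(Add(16, Add(24, Mul(4, 5))), Rational(1, 2)) = Pow(Add(16, Add(24, 20)), Rational(1, 2)) = Pow(Add(16, 44), Rational(1, 2)) = Pow(60, Rational(1, 2)) = Mul(2, Pow(15, Rational(1, 2))) ≈ 7.7460)
Add(k, Mul(E, Mul(2, -3))) = Add(6, Mul(Mul(2, Pow(15, Rational(1, 2))), Mul(2, -3))) = Add(6, Mul(Mul(2, Pow(15, Rational(1, 2))), -6)) = Add(6, Mul(-12, Pow(15, Rational(1, 2))))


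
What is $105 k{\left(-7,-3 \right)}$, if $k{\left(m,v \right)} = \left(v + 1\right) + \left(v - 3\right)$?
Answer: $-840$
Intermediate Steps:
$k{\left(m,v \right)} = -2 + 2 v$ ($k{\left(m,v \right)} = \left(1 + v\right) + \left(v - 3\right) = \left(1 + v\right) + \left(-3 + v\right) = -2 + 2 v$)
$105 k{\left(-7,-3 \right)} = 105 \left(-2 + 2 \left(-3\right)\right) = 105 \left(-2 - 6\right) = 105 \left(-8\right) = -840$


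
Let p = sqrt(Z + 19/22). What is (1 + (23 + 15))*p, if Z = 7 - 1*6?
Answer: 39*sqrt(902)/22 ≈ 53.241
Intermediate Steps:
Z = 1 (Z = 7 - 6 = 1)
p = sqrt(902)/22 (p = sqrt(1 + 19/22) = sqrt(41/22) = sqrt(902)/22 ≈ 1.3652)
(1 + (23 + 15))*p = (1 + (23 + 15))*(sqrt(902)/22) = (1 + 38)*(sqrt(902)/22) = 39*(sqrt(902)/22) = 39*sqrt(902)/22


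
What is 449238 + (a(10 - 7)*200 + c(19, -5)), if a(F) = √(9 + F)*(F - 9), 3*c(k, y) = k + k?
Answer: 1347752/3 - 2400*√3 ≈ 4.4509e+5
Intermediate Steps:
c(k, y) = 2*k/3 (c(k, y) = (k + k)/3 = (2*k)/3 = 2*k/3)
a(F) = √(9 + F)*(-9 + F)
449238 + (a(10 - 7)*200 + c(19, -5)) = 449238 + ((√(9 + (10 - 7))*(-9 + (10 - 7)))*200 + (⅔)*19) = 449238 + ((√(9 + 3)*(-9 + 3))*200 + 38/3) = 449238 + ((√12*(-6))*200 + 38/3) = 449238 + (((2*√3)*(-6))*200 + 38/3) = 449238 + (-12*√3*200 + 38/3) = 449238 + (-2400*√3 + 38/3) = 449238 + (38/3 - 2400*√3) = 1347752/3 - 2400*√3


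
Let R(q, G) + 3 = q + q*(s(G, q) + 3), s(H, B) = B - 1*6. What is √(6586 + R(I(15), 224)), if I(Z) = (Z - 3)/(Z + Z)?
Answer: √164559/5 ≈ 81.132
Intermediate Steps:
I(Z) = (-3 + Z)/(2*Z) (I(Z) = (-3 + Z)/((2*Z)) = (-3 + Z)*(1/(2*Z)) = (-3 + Z)/(2*Z))
s(H, B) = -6 + B (s(H, B) = B - 6 = -6 + B)
R(q, G) = -3 + q + q*(-3 + q) (R(q, G) = -3 + (q + q*((-6 + q) + 3)) = -3 + (q + q*(-3 + q)) = -3 + q + q*(-3 + q))
√(6586 + R(I(15), 224)) = √(6586 + (-3 + ((½)*(-3 + 15)/15)² - (-3 + 15)/15)) = √(6586 + (-3 + ((½)*(1/15)*12)² - 12/15)) = √(6586 + (-3 + (⅖)² - 2*⅖)) = √(6586 + (-3 + 4/25 - ⅘)) = √(6586 - 91/25) = √(164559/25) = √164559/5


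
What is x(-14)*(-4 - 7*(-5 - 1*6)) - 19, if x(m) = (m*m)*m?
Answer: -200331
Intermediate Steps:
x(m) = m**3 (x(m) = m**2*m = m**3)
x(-14)*(-4 - 7*(-5 - 1*6)) - 19 = (-14)**3*(-4 - 7*(-5 - 1*6)) - 19 = -2744*(-4 - 7*(-5 - 6)) - 19 = -2744*(-4 - 7*(-11)) - 19 = -2744*(-4 + 77) - 19 = -2744*73 - 19 = -200312 - 19 = -200331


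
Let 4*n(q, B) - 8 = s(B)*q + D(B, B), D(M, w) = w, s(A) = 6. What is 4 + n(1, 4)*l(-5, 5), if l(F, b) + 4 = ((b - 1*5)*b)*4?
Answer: -14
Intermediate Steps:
l(F, b) = -4 + 4*b*(-5 + b) (l(F, b) = -4 + ((b - 1*5)*b)*4 = -4 + ((b - 5)*b)*4 = -4 + ((-5 + b)*b)*4 = -4 + (b*(-5 + b))*4 = -4 + 4*b*(-5 + b))
n(q, B) = 2 + B/4 + 3*q/2 (n(q, B) = 2 + (6*q + B)/4 = 2 + (B + 6*q)/4 = 2 + (B/4 + 3*q/2) = 2 + B/4 + 3*q/2)
4 + n(1, 4)*l(-5, 5) = 4 + (2 + (1/4)*4 + (3/2)*1)*(-4 - 20*5 + 4*5**2) = 4 + (2 + 1 + 3/2)*(-4 - 100 + 4*25) = 4 + 9*(-4 - 100 + 100)/2 = 4 + (9/2)*(-4) = 4 - 18 = -14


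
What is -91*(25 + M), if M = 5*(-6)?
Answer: 455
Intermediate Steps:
M = -30
-91*(25 + M) = -91*(25 - 30) = -91*(-5) = 455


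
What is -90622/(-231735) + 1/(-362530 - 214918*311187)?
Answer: 351355164971/898471553880 ≈ 0.39106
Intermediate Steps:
-90622/(-231735) + 1/(-362530 - 214918*311187) = -90622*(-1/231735) + (1/311187)/(-577448) = 12946/33105 - 1/577448*1/311187 = 12946/33105 - 1/179694310776 = 351355164971/898471553880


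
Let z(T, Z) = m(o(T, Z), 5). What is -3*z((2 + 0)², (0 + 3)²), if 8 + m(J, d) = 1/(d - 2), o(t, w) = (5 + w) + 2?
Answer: 23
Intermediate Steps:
o(t, w) = 7 + w
m(J, d) = -8 + 1/(-2 + d) (m(J, d) = -8 + 1/(d - 2) = -8 + 1/(-2 + d))
z(T, Z) = -23/3 (z(T, Z) = (17 - 8*5)/(-2 + 5) = (17 - 40)/3 = (⅓)*(-23) = -23/3)
-3*z((2 + 0)², (0 + 3)²) = -3*(-23/3) = 23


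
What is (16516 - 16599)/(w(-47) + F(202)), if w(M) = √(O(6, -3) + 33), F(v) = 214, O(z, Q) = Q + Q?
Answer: -17762/45769 + 249*√3/45769 ≈ -0.37866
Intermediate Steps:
O(z, Q) = 2*Q
w(M) = 3*√3 (w(M) = √(2*(-3) + 33) = √(-6 + 33) = √27 = 3*√3)
(16516 - 16599)/(w(-47) + F(202)) = (16516 - 16599)/(3*√3 + 214) = -83/(214 + 3*√3)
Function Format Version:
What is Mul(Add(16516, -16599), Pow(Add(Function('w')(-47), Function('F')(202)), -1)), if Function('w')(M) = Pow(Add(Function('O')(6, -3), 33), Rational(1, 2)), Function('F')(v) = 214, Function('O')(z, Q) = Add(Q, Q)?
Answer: Add(Rational(-17762, 45769), Mul(Rational(249, 45769), Pow(3, Rational(1, 2)))) ≈ -0.37866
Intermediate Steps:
Function('O')(z, Q) = Mul(2, Q)
Function('w')(M) = Mul(3, Pow(3, Rational(1, 2))) (Function('w')(M) = Pow(Add(Mul(2, -3), 33), Rational(1, 2)) = Pow(Add(-6, 33), Rational(1, 2)) = Pow(27, Rational(1, 2)) = Mul(3, Pow(3, Rational(1, 2))))
Mul(Add(16516, -16599), Pow(Add(Function('w')(-47), Function('F')(202)), -1)) = Mul(Add(16516, -16599), Pow(Add(Mul(3, Pow(3, Rational(1, 2))), 214), -1)) = Mul(-83, Pow(Add(214, Mul(3, Pow(3, Rational(1, 2)))), -1))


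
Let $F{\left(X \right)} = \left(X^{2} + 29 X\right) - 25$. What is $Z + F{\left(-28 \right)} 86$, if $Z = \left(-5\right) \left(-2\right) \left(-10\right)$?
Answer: $-4658$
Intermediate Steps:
$Z = -100$ ($Z = 10 \left(-10\right) = -100$)
$F{\left(X \right)} = -25 + X^{2} + 29 X$
$Z + F{\left(-28 \right)} 86 = -100 + \left(-25 + \left(-28\right)^{2} + 29 \left(-28\right)\right) 86 = -100 + \left(-25 + 784 - 812\right) 86 = -100 - 4558 = -4658$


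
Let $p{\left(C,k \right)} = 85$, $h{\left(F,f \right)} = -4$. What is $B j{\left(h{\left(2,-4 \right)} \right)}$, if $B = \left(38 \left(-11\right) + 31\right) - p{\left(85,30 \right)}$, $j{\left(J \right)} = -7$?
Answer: $3304$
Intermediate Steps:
$B = -472$ ($B = \left(38 \left(-11\right) + 31\right) - 85 = \left(-418 + 31\right) - 85 = -387 - 85 = -472$)
$B j{\left(h{\left(2,-4 \right)} \right)} = \left(-472\right) \left(-7\right) = 3304$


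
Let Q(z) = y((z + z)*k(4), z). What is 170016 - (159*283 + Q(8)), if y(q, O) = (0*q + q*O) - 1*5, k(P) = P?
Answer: 124512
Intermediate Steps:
y(q, O) = -5 + O*q (y(q, O) = (0 + O*q) - 5 = O*q - 5 = -5 + O*q)
Q(z) = -5 + 8*z**2 (Q(z) = -5 + z*((z + z)*4) = -5 + z*((2*z)*4) = -5 + z*(8*z) = -5 + 8*z**2)
170016 - (159*283 + Q(8)) = 170016 - (159*283 + (-5 + 8*8**2)) = 170016 - (44997 + (-5 + 8*64)) = 170016 - (44997 + (-5 + 512)) = 170016 - (44997 + 507) = 170016 - 1*45504 = 170016 - 45504 = 124512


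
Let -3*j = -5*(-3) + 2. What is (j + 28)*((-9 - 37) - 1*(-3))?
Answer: -2881/3 ≈ -960.33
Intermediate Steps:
j = -17/3 (j = -(-5*(-3) + 2)/3 = -(15 + 2)/3 = -⅓*17 = -17/3 ≈ -5.6667)
(j + 28)*((-9 - 37) - 1*(-3)) = (-17/3 + 28)*((-9 - 37) - 1*(-3)) = 67*(-46 + 3)/3 = (67/3)*(-43) = -2881/3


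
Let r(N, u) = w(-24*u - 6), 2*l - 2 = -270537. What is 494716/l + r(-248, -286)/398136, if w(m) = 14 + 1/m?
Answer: -2701535669564261/738673278688080 ≈ -3.6573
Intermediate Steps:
l = -270535/2 (l = 1 + (1/2)*(-270537) = 1 - 270537/2 = -270535/2 ≈ -1.3527e+5)
r(N, u) = 14 + 1/(-6 - 24*u) (r(N, u) = 14 + 1/(-24*u - 6) = 14 + 1/(-6 - 24*u))
494716/l + r(-248, -286)/398136 = 494716/(-270535/2) + ((83 + 336*(-286))/(6*(1 + 4*(-286))))/398136 = 494716*(-2/270535) + ((83 - 96096)/(6*(1 - 1144)))*(1/398136) = -989432/270535 + ((1/6)*(-96013)/(-1143))*(1/398136) = -989432/270535 + ((1/6)*(-1/1143)*(-96013))*(1/398136) = -989432/270535 + (96013/6858)*(1/398136) = -989432/270535 + 96013/2730416688 = -2701535669564261/738673278688080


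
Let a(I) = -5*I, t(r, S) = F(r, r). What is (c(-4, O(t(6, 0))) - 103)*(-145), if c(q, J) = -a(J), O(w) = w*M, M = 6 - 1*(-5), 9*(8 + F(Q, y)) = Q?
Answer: 220255/3 ≈ 73418.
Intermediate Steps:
F(Q, y) = -8 + Q/9
t(r, S) = -8 + r/9
M = 11 (M = 6 + 5 = 11)
O(w) = 11*w (O(w) = w*11 = 11*w)
c(q, J) = 5*J (c(q, J) = -(-5)*J = 5*J)
(c(-4, O(t(6, 0))) - 103)*(-145) = (5*(11*(-8 + (⅑)*6)) - 103)*(-145) = (5*(11*(-8 + ⅔)) - 103)*(-145) = (5*(11*(-22/3)) - 103)*(-145) = (5*(-242/3) - 103)*(-145) = (-1210/3 - 103)*(-145) = -1519/3*(-145) = 220255/3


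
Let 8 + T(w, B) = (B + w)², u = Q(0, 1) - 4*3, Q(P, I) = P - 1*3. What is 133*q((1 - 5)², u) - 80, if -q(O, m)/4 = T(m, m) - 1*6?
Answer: -471432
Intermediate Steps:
Q(P, I) = -3 + P (Q(P, I) = P - 3 = -3 + P)
u = -15 (u = (-3 + 0) - 4*3 = -3 - 12 = -15)
T(w, B) = -8 + (B + w)²
q(O, m) = 56 - 16*m² (q(O, m) = -4*((-8 + (m + m)²) - 1*6) = -4*((-8 + (2*m)²) - 6) = -4*((-8 + 4*m²) - 6) = -4*(-14 + 4*m²) = 56 - 16*m²)
133*q((1 - 5)², u) - 80 = 133*(56 - 16*(-15)²) - 80 = 133*(56 - 16*225) - 80 = 133*(56 - 3600) - 80 = 133*(-3544) - 80 = -471352 - 80 = -471432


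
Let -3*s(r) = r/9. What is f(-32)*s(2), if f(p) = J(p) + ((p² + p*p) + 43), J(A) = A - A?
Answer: -1394/9 ≈ -154.89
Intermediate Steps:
s(r) = -r/27 (s(r) = -r/(3*9) = -r/27)
J(A) = 0
f(p) = 43 + 2*p² (f(p) = 0 + ((p² + p*p) + 43) = 0 + ((p² + p²) + 43) = 0 + (2*p² + 43) = 0 + (43 + 2*p²) = 43 + 2*p²)
f(-32)*s(2) = (43 + 2*(-32)²)*(-1/27*2) = (43 + 2*1024)*(-2/27) = (43 + 2048)*(-2/27) = 2091*(-2/27) = -1394/9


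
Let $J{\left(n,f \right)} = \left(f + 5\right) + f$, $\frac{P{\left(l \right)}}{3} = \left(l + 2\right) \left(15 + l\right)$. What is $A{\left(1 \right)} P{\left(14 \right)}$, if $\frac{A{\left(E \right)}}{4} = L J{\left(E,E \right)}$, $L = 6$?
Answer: $233856$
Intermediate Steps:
$P{\left(l \right)} = 3 \left(2 + l\right) \left(15 + l\right)$ ($P{\left(l \right)} = 3 \left(l + 2\right) \left(15 + l\right) = 3 \left(2 + l\right) \left(15 + l\right)$)
$J{\left(n,f \right)} = 5 + 2 f$ ($J{\left(n,f \right)} = \left(5 + f\right) + f = 5 + 2 f$)
$A{\left(E \right)} = 120 + 48 E$ ($A{\left(E \right)} = 4 \cdot 6 \left(5 + 2 E\right) = 4 \left(30 + 12 E\right) = 120 + 48 E$)
$A{\left(1 \right)} P{\left(14 \right)} = \left(120 + 48 \cdot 1\right) \left(90 + 3 \cdot 14^{2} + 51 \cdot 14\right) = \left(120 + 48\right) \left(90 + 3 \cdot 196 + 714\right) = 168 \left(90 + 588 + 714\right) = 168 \cdot 1392 = 233856$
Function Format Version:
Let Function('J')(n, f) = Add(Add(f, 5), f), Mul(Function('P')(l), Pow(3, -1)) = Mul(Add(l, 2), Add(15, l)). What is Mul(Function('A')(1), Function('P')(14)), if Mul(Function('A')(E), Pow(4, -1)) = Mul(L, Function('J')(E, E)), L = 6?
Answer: 233856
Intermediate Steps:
Function('P')(l) = Mul(3, Add(2, l), Add(15, l)) (Function('P')(l) = Mul(3, Mul(Add(l, 2), Add(15, l))) = Mul(3, Mul(Add(2, l), Add(15, l))) = Mul(3, Add(2, l), Add(15, l)))
Function('J')(n, f) = Add(5, Mul(2, f)) (Function('J')(n, f) = Add(Add(5, f), f) = Add(5, Mul(2, f)))
Function('A')(E) = Add(120, Mul(48, E)) (Function('A')(E) = Mul(4, Mul(6, Add(5, Mul(2, E)))) = Mul(4, Add(30, Mul(12, E))) = Add(120, Mul(48, E)))
Mul(Function('A')(1), Function('P')(14)) = Mul(Add(120, Mul(48, 1)), Add(90, Mul(3, Pow(14, 2)), Mul(51, 14))) = Mul(Add(120, 48), Add(90, Mul(3, 196), 714)) = Mul(168, Add(90, 588, 714)) = Mul(168, 1392) = 233856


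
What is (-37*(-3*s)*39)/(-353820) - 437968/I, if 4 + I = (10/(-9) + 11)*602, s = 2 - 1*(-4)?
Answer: -116337269979/1578685870 ≈ -73.693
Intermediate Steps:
s = 6 (s = 2 + 4 = 6)
I = 53542/9 (I = -4 + (10/(-9) + 11)*602 = -4 + (10*(-⅑) + 11)*602 = -4 + (-10/9 + 11)*602 = -4 + (89/9)*602 = -4 + 53578/9 = 53542/9 ≈ 5949.1)
(-37*(-3*s)*39)/(-353820) - 437968/I = (-37*(-3*6)*39)/(-353820) - 437968/53542/9 = (-(-666)*39)*(-1/353820) - 437968*9/53542 = (-37*(-18)*39)*(-1/353820) - 1970856/26771 = (666*39)*(-1/353820) - 1970856/26771 = 25974*(-1/353820) - 1970856/26771 = -4329/58970 - 1970856/26771 = -116337269979/1578685870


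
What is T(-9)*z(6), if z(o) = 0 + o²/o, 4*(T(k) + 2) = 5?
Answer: -9/2 ≈ -4.5000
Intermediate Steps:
T(k) = -¾ (T(k) = -2 + (¼)*5 = -2 + 5/4 = -¾)
z(o) = o (z(o) = 0 + o = o)
T(-9)*z(6) = -¾*6 = -9/2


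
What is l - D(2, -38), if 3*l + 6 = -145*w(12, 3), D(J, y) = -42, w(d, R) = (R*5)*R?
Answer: -2135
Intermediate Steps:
w(d, R) = 5*R**2 (w(d, R) = (5*R)*R = 5*R**2)
l = -2177 (l = -2 + (-725*3**2)/3 = -2 + (-725*9)/3 = -2 + (-145*45)/3 = -2 + (1/3)*(-6525) = -2 - 2175 = -2177)
l - D(2, -38) = -2177 - 1*(-42) = -2177 + 42 = -2135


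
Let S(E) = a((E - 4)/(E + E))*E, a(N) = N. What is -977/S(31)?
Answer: -1954/27 ≈ -72.370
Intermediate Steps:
S(E) = -2 + E/2 (S(E) = ((E - 4)/(E + E))*E = ((-4 + E)/((2*E)))*E = ((-4 + E)*(1/(2*E)))*E = ((-4 + E)/(2*E))*E = -2 + E/2)
-977/S(31) = -977/(-2 + (½)*31) = -977/(-2 + 31/2) = -977/27/2 = -977*2/27 = -1954/27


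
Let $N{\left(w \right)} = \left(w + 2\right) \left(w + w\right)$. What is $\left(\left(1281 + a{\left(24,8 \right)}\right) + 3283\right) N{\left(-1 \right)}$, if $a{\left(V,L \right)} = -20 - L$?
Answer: $-9072$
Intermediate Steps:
$N{\left(w \right)} = 2 w \left(2 + w\right)$ ($N{\left(w \right)} = \left(2 + w\right) 2 w = 2 w \left(2 + w\right)$)
$\left(\left(1281 + a{\left(24,8 \right)}\right) + 3283\right) N{\left(-1 \right)} = \left(\left(1281 - 28\right) + 3283\right) 2 \left(-1\right) \left(2 - 1\right) = \left(\left(1281 - 28\right) + 3283\right) 2 \left(-1\right) 1 = \left(\left(1281 - 28\right) + 3283\right) \left(-2\right) = \left(1253 + 3283\right) \left(-2\right) = 4536 \left(-2\right) = -9072$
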